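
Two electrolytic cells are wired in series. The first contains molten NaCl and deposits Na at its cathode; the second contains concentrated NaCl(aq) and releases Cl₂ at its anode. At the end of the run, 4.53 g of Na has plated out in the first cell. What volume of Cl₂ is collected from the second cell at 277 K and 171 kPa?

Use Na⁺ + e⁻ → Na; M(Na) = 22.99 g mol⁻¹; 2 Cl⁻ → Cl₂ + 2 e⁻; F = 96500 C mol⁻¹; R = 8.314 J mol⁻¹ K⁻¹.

n(Na) = 4.53 / 22.99 = 0.1970 mol, so n(e⁻) = 1 × 0.1970 = 0.1970 mol.
The cells are in series, so the same 0.1970 mol of electrons passes through the second cell.
2 Cl⁻ → Cl₂ + 2 e⁻ — 2 mol e⁻ per mol Cl₂, so n(Cl₂) = 0.1970/2 = 0.09852 mol.
V = nRT/P = (0.09852 × 8.314 × 277) / (171 × 10³) = 0.00133 m³ = 1.33 L.

1.33 L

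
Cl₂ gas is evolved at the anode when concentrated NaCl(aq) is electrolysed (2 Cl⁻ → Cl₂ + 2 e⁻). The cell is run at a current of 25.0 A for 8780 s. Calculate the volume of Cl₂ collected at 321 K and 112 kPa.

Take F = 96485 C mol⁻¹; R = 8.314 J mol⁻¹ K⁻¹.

Q = I·t = 25.00 A × 8780.0 s = 219500 C.
n(e⁻) = Q/F = 219500 / 96485 = 2.275 mol.
2 electrons are transferred per Cl₂ molecule, so n(Cl₂) = 2.275 / 2 = 1.137 mol.
V = nRT/P = (1.137 × 8.314 × 321) / (112 × 10³ Pa) = 0.0271 m³ = 27.1 L.

27.1 L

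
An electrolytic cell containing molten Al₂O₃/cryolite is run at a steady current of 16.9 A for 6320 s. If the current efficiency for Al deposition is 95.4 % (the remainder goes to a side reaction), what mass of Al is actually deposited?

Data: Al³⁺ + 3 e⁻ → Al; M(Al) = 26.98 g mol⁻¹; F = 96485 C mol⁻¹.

Q = I·t = 16.90 × 6320.0 = 106800 C.
n(e⁻) = 106800/96485 = 1.107 mol; theoretically n(Al) = 1.107/3 = 0.3690 mol, m_theo = 9.956 g.
At 95.4 % efficiency, m_actual = 0.954 × 9.956 = 9.50 g.

9.50 g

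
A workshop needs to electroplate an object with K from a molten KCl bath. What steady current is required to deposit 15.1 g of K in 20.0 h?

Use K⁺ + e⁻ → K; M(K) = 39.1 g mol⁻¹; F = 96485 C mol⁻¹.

n(K) = 15.1 / 39.1 = 0.3862 mol.
n(e⁻) = 1 × 0.3862 = 0.3862 mol.
Q = n(e⁻)·F = 0.3862 × 96485 = 37260 C.
I = Q/t = 37260 / 72000 s = 0.518 A.

0.518 A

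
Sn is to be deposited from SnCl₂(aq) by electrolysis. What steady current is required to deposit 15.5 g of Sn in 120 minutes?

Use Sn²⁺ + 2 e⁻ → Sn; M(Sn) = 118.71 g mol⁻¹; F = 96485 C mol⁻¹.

n(Sn) = 15.5 / 118.71 = 0.1306 mol.
n(e⁻) = 2 × 0.1306 = 0.2611 mol.
Q = n(e⁻)·F = 0.2611 × 96485 = 25200 C.
I = Q/t = 25200 / 7200.0 s = 3.50 A.

3.50 A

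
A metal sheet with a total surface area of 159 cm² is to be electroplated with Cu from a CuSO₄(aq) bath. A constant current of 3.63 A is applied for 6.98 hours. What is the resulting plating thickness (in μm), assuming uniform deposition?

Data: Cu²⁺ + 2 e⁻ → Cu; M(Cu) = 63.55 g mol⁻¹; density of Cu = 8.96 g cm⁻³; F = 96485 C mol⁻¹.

211 μm

Q = I·t = 3.630 × 25128 = 91210 C; n(e⁻) = 0.9454 mol.
n(Cu) = n(e⁻)/2 = 0.4727 mol, so m = 0.4727 × 63.55 = 30.04 g.
Volume = m/ρ = 30.04 / 8.96 = 3.353 cm³.
Thickness = V/A = 3.353 / 159 = 0.0211 cm = 211 μm.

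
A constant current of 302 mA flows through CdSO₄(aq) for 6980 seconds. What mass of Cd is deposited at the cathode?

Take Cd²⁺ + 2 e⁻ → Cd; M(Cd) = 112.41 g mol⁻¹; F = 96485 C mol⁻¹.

1.23 g

Q = I·t = 0.3020 A × 6980.0 s = 2108 C.
n(e⁻) = Q/F = 2108 / 96485 = 0.02185 mol.
Cd²⁺ + 2 e⁻ → Cd, so n(Cd) = n(e⁻)/2 = 0.01092 mol.
m = n·M = 0.01092 × 112.41 = 1.23 g.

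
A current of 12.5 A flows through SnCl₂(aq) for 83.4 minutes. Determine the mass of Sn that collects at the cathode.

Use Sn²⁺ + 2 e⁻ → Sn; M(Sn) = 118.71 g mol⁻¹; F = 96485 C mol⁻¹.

Q = I·t = 12.50 A × 5004.0 s = 62550 C.
n(e⁻) = Q/F = 62550 / 96485 = 0.6483 mol.
Sn²⁺ + 2 e⁻ → Sn, so n(Sn) = n(e⁻)/2 = 0.3241 mol.
m = n·M = 0.3241 × 118.71 = 38.5 g.

38.5 g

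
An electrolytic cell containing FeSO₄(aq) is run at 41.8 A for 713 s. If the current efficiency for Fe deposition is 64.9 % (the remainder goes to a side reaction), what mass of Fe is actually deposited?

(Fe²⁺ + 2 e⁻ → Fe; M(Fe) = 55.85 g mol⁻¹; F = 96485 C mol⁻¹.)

5.60 g

Q = I·t = 41.80 × 713.00 = 29800 C.
n(e⁻) = 29800/96485 = 0.3089 mol; theoretically n(Fe) = 0.3089/2 = 0.1544 mol, m_theo = 8.626 g.
At 64.9 % efficiency, m_actual = 0.649 × 8.626 = 5.60 g.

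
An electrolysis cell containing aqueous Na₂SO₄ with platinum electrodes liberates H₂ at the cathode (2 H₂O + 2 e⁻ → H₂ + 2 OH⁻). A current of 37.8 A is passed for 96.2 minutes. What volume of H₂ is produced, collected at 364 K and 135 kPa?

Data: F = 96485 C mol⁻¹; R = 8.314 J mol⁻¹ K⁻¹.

25.3 L

Q = I·t = 37.80 A × 5772.0 s = 218200 C.
n(e⁻) = Q/F = 218200 / 96485 = 2.261 mol.
2 electrons are transferred per H₂ molecule, so n(H₂) = 2.261 / 2 = 1.131 mol.
V = nRT/P = (1.131 × 8.314 × 364) / (135 × 10³ Pa) = 0.0253 m³ = 25.3 L.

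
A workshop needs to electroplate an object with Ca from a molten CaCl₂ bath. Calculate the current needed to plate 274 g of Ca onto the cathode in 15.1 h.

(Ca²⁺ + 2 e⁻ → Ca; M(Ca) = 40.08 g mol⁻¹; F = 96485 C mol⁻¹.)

24.3 A

n(Ca) = 274 / 40.08 = 6.836 mol.
n(e⁻) = 2 × 6.836 = 13.67 mol.
Q = n(e⁻)·F = 13.67 × 96485 = 1319000 C.
I = Q/t = 1319000 / 54360 s = 24.3 A.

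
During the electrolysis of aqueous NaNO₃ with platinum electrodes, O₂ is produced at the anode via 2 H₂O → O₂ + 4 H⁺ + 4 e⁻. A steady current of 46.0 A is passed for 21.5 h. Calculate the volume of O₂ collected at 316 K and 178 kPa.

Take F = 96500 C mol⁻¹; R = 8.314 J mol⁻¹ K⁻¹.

136 L

Q = I·t = 46.00 A × 77400 s = 3560000 C.
n(e⁻) = Q/F = 3560000 / 96500 = 36.90 mol.
4 electrons are transferred per O₂ molecule, so n(O₂) = 36.90 / 4 = 9.224 mol.
V = nRT/P = (9.224 × 8.314 × 316) / (178 × 10³ Pa) = 0.136 m³ = 136 L.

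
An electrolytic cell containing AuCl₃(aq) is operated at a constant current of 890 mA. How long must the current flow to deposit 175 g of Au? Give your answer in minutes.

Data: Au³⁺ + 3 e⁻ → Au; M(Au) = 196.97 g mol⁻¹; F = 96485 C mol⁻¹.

n(Au) = m/M = 175 / 196.97 = 0.8885 mol.
Each Au atom requires 3 electrons, so n(e⁻) = 3 × 0.8885 = 2.665 mol.
Q = n(e⁻)·F = 2.665 × 96485 = 257200 C.
t = Q/I = 257200 / 0.8900 A = 289000 s = 4820 min.

4820 min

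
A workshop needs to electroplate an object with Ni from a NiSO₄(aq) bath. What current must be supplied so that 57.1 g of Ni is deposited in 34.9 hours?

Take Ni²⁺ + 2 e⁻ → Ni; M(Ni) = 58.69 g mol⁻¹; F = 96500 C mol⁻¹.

n(Ni) = 57.1 / 58.69 = 0.9729 mol.
n(e⁻) = 2 × 0.9729 = 1.946 mol.
Q = n(e⁻)·F = 1.946 × 96500 = 187800 C.
I = Q/t = 187800 / 125640 s = 1.49 A.

1.49 A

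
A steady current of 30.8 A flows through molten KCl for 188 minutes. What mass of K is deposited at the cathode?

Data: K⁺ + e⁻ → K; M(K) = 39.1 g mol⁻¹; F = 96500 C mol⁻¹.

Q = I·t = 30.80 A × 11280 s = 347400 C.
n(e⁻) = Q/F = 347400 / 96500 = 3.600 mol.
K⁺ + e⁻ → K, so n(K) = n(e⁻)/1 = 3.600 mol.
m = n·M = 3.600 × 39.1 = 141 g.

141 g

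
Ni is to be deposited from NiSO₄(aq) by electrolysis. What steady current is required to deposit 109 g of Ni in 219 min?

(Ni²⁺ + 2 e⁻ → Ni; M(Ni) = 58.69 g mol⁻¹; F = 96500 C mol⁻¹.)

27.3 A

n(Ni) = 109 / 58.69 = 1.857 mol.
n(e⁻) = 2 × 1.857 = 3.714 mol.
Q = n(e⁻)·F = 3.714 × 96500 = 358400 C.
I = Q/t = 358400 / 13140 s = 27.3 A.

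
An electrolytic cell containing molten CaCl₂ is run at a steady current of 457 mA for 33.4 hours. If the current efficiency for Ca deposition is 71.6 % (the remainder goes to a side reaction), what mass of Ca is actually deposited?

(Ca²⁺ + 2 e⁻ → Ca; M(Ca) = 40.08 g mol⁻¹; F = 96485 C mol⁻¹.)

8.17 g

Q = I·t = 0.4570 × 120240 = 54950 C.
n(e⁻) = 54950/96485 = 0.5695 mol; theoretically n(Ca) = 0.5695/2 = 0.2848 mol, m_theo = 11.41 g.
At 71.6 % efficiency, m_actual = 0.716 × 11.41 = 8.17 g.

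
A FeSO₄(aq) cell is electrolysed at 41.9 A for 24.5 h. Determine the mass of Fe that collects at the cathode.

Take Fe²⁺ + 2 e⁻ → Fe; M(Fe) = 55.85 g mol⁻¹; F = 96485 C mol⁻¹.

Q = I·t = 41.90 A × 88200 s = 3696000 C.
n(e⁻) = Q/F = 3696000 / 96485 = 38.30 mol.
Fe²⁺ + 2 e⁻ → Fe, so n(Fe) = n(e⁻)/2 = 19.15 mol.
m = n·M = 19.15 × 55.85 = 1070 g.

1070 g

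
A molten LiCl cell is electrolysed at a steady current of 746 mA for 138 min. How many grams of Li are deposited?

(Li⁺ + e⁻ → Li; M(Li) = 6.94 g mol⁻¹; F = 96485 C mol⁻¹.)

0.444 g

Q = I·t = 0.7460 A × 8280.0 s = 6177 C.
n(e⁻) = Q/F = 6177 / 96485 = 0.06402 mol.
Li⁺ + e⁻ → Li, so n(Li) = n(e⁻)/1 = 0.06402 mol.
m = n·M = 0.06402 × 6.94 = 0.444 g.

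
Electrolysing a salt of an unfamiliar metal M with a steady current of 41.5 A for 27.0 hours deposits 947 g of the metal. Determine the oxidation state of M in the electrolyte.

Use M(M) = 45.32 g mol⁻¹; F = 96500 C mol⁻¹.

Q = I·t = 41.50 A × 97200 s = 4034000 C, so n(e⁻) = 4034000/96500 = 41.80 mol.
n(M) deposited = 947 / 45.32 = 20.90 mol.
Electrons per atom = n(e⁻)/n(M) = 41.80 / 20.90 = 2.00 ≈ 2, so the ion is M²⁺.

+2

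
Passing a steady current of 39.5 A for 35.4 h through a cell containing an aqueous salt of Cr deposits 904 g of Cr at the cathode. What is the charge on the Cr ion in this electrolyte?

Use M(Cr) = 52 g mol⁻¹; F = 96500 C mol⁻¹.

+3

Q = I·t = 39.50 A × 127440 s = 5034000 C, so n(e⁻) = 5034000/96500 = 52.16 mol.
n(Cr) deposited = 904 / 52 = 17.38 mol.
Electrons per atom = n(e⁻)/n(Cr) = 52.16 / 17.38 = 3.00 ≈ 3, so the ion is Cr³⁺.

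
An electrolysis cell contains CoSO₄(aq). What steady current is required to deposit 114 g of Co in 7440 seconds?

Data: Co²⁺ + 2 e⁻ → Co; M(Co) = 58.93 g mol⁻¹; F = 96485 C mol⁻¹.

50.2 A

n(Co) = 114 / 58.93 = 1.934 mol.
n(e⁻) = 2 × 1.934 = 3.869 mol.
Q = n(e⁻)·F = 3.869 × 96485 = 373300 C.
I = Q/t = 373300 / 7440.0 s = 50.2 A.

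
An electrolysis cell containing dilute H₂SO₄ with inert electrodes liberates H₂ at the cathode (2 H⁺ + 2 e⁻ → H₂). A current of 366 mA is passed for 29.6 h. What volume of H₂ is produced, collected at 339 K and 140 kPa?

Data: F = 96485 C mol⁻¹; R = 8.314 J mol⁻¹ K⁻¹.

Q = I·t = 0.3660 A × 106560 s = 39000 C.
n(e⁻) = Q/F = 39000 / 96485 = 0.4042 mol.
2 electrons are transferred per H₂ molecule, so n(H₂) = 0.4042 / 2 = 0.2021 mol.
V = nRT/P = (0.2021 × 8.314 × 339) / (140 × 10³ Pa) = 0.00407 m³ = 4.07 L.

4.07 L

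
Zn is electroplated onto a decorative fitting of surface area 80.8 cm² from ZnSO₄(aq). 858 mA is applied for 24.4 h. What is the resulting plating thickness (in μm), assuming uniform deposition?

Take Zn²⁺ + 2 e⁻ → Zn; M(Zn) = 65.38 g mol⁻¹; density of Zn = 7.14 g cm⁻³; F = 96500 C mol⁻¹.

Q = I·t = 0.8580 × 87840 = 75370 C; n(e⁻) = 0.7810 mol.
n(Zn) = n(e⁻)/2 = 0.3905 mol, so m = 0.3905 × 65.38 = 25.53 g.
Volume = m/ρ = 25.53 / 7.14 = 3.576 cm³.
Thickness = V/A = 3.576 / 80.8 = 0.0443 cm = 443 μm.

443 μm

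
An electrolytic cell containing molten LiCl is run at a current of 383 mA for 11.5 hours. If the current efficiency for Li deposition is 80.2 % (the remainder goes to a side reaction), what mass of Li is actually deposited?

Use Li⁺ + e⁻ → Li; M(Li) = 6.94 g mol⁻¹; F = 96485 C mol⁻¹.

0.915 g

Q = I·t = 0.3830 × 41400 = 15860 C.
n(e⁻) = 15860/96485 = 0.1643 mol; theoretically n(Li) = 0.1643/1 = 0.1643 mol, m_theo = 1.141 g.
At 80.2 % efficiency, m_actual = 0.802 × 1.141 = 0.915 g.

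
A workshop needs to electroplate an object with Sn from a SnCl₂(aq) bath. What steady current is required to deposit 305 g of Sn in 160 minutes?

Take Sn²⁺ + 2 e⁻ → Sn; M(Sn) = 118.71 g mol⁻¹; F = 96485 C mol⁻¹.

n(Sn) = 305 / 118.71 = 2.569 mol.
n(e⁻) = 2 × 2.569 = 5.139 mol.
Q = n(e⁻)·F = 5.139 × 96485 = 495800 C.
I = Q/t = 495800 / 9600.0 s = 51.6 A.

51.6 A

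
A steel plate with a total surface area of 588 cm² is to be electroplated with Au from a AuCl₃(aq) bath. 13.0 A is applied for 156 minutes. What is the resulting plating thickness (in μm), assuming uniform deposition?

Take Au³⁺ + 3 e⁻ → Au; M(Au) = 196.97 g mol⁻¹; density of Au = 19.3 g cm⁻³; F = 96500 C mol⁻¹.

Q = I·t = 13.00 × 9360.0 = 121700 C; n(e⁻) = 1.261 mol.
n(Au) = n(e⁻)/3 = 0.4203 mol, so m = 0.4203 × 196.97 = 82.79 g.
Volume = m/ρ = 82.79 / 19.3 = 4.290 cm³.
Thickness = V/A = 4.290 / 588 = 0.00730 cm = 73.0 μm.

73.0 μm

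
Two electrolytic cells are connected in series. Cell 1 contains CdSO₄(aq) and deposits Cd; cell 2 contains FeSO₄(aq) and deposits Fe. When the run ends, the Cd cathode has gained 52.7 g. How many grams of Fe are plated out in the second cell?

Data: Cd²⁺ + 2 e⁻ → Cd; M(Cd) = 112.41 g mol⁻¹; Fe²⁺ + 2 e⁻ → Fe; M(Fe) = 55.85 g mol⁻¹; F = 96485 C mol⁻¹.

n(Cd) = 52.7 / 112.41 = 0.4688 mol.
Since Cd²⁺ + 2 e⁻ → Cd, n(e⁻) passed = 2 × 0.4688 = 0.9376 mol.
Cells in series carry the same charge, so the same 0.9376 mol of electrons passes through cell 2.
Fe²⁺ + 2 e⁻ → Fe, so n(Fe) = 0.9376 / 2 = 0.4688 mol.
m(Fe) = 0.4688 × 55.85 = 26.2 g.

26.2 g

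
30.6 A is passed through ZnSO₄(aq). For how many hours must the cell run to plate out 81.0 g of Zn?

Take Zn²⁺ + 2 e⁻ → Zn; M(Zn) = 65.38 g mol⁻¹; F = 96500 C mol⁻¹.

2.17 h

n(Zn) = m/M = 81.0 / 65.38 = 1.239 mol.
Each Zn atom requires 2 electrons, so n(e⁻) = 2 × 1.239 = 2.478 mol.
Q = n(e⁻)·F = 2.478 × 96500 = 239100 C.
t = Q/I = 239100 / 30.60 A = 7814 s = 2.17 h.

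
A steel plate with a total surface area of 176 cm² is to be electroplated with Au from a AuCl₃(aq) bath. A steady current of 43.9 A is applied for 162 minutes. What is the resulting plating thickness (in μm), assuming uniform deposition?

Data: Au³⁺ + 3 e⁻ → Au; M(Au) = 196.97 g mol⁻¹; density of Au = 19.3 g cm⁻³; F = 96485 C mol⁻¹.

Q = I·t = 43.90 × 9720.0 = 426700 C; n(e⁻) = 4.423 mol.
n(Au) = n(e⁻)/3 = 1.474 mol, so m = 1.474 × 196.97 = 290.4 g.
Volume = m/ρ = 290.4 / 19.3 = 15.05 cm³.
Thickness = V/A = 15.05 / 176 = 0.0855 cm = 855 μm.

855 μm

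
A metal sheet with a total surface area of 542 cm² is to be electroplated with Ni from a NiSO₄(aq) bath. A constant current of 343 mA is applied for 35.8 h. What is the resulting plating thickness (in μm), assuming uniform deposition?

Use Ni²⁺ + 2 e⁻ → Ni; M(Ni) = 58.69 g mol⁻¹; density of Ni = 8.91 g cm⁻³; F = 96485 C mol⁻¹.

Q = I·t = 0.3430 × 128880 = 44210 C; n(e⁻) = 0.4582 mol.
n(Ni) = n(e⁻)/2 = 0.2291 mol, so m = 0.2291 × 58.69 = 13.44 g.
Volume = m/ρ = 13.44 / 8.91 = 1.509 cm³.
Thickness = V/A = 1.509 / 542 = 0.00278 cm = 27.8 μm.

27.8 μm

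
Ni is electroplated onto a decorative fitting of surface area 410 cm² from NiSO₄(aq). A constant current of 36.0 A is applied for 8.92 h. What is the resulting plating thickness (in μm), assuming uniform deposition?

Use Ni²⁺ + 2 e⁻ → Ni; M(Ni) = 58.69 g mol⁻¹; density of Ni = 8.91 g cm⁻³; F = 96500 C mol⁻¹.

Q = I·t = 36.00 × 32112 = 1156000 C; n(e⁻) = 11.98 mol.
n(Ni) = n(e⁻)/2 = 5.990 mol, so m = 5.990 × 58.69 = 351.5 g.
Volume = m/ρ = 351.5 / 8.91 = 39.45 cm³.
Thickness = V/A = 39.45 / 410 = 0.0962 cm = 962 μm.

962 μm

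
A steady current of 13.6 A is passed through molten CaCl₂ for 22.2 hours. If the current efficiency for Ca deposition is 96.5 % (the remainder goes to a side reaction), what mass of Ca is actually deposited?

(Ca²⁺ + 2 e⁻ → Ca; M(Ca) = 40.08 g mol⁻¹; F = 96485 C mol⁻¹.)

Q = I·t = 13.60 × 79920 = 1087000 C.
n(e⁻) = 1087000/96485 = 11.27 mol; theoretically n(Ca) = 11.27/2 = 5.633 mol, m_theo = 225.8 g.
At 96.5 % efficiency, m_actual = 0.965 × 225.8 = 218 g.

218 g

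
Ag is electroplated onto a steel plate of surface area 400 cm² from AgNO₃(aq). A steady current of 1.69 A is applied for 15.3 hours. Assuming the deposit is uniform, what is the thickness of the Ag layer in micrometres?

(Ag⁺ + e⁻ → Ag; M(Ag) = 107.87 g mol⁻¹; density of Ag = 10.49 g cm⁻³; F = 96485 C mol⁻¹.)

248 μm

Q = I·t = 1.690 × 55080 = 93090 C; n(e⁻) = 0.9648 mol.
n(Ag) = n(e⁻)/1 = 0.9648 mol, so m = 0.9648 × 107.87 = 104.1 g.
Volume = m/ρ = 104.1 / 10.49 = 9.921 cm³.
Thickness = V/A = 9.921 / 400 = 0.0248 cm = 248 μm.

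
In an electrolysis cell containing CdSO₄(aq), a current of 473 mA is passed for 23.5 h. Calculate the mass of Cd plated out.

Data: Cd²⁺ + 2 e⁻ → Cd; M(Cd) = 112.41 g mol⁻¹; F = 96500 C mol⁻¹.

Q = I·t = 0.4730 A × 84600 s = 40020 C.
n(e⁻) = Q/F = 40020 / 96500 = 0.4147 mol.
Cd²⁺ + 2 e⁻ → Cd, so n(Cd) = n(e⁻)/2 = 0.2073 mol.
m = n·M = 0.2073 × 112.41 = 23.3 g.

23.3 g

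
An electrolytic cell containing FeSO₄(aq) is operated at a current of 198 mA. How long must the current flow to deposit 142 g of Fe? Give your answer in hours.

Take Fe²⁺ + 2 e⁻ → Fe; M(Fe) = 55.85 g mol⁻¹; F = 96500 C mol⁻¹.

n(Fe) = m/M = 142 / 55.85 = 2.543 mol.
Each Fe atom requires 2 electrons, so n(e⁻) = 2 × 2.543 = 5.085 mol.
Q = n(e⁻)·F = 5.085 × 96500 = 490700 C.
t = Q/I = 490700 / 0.1980 A = 2478000 s = 688 h.

688 h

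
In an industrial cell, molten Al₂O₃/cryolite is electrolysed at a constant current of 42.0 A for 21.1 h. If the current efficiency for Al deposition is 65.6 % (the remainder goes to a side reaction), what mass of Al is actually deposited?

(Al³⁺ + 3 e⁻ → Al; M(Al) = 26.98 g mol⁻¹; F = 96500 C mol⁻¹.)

195 g

Q = I·t = 42.00 × 75960 = 3190000 C.
n(e⁻) = 3190000/96500 = 33.06 mol; theoretically n(Al) = 33.06/3 = 11.02 mol, m_theo = 297.3 g.
At 65.6 % efficiency, m_actual = 0.656 × 297.3 = 195 g.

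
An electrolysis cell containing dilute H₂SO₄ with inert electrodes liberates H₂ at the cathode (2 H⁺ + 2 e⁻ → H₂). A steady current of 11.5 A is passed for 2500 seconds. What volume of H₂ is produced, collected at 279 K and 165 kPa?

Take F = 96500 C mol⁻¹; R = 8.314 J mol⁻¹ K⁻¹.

2.09 L

Q = I·t = 11.50 A × 2500.0 s = 28750 C.
n(e⁻) = Q/F = 28750 / 96500 = 0.2979 mol.
2 electrons are transferred per H₂ molecule, so n(H₂) = 0.2979 / 2 = 0.1490 mol.
V = nRT/P = (0.1490 × 8.314 × 279) / (165 × 10³ Pa) = 0.00209 m³ = 2.09 L.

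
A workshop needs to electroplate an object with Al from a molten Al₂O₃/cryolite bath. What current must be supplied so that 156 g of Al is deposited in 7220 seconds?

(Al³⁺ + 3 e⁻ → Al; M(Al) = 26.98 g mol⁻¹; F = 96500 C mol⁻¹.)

232 A

n(Al) = 156 / 26.98 = 5.782 mol.
n(e⁻) = 3 × 5.782 = 17.35 mol.
Q = n(e⁻)·F = 17.35 × 96500 = 1674000 C.
I = Q/t = 1674000 / 7220.0 s = 232 A.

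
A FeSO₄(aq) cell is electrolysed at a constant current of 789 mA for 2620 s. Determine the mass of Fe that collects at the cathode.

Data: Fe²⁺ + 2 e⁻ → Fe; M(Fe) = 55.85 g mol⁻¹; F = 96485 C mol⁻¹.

Q = I·t = 0.7890 A × 2620.0 s = 2067 C.
n(e⁻) = Q/F = 2067 / 96485 = 0.02142 mol.
Fe²⁺ + 2 e⁻ → Fe, so n(Fe) = n(e⁻)/2 = 0.01071 mol.
m = n·M = 0.01071 × 55.85 = 0.598 g.

0.598 g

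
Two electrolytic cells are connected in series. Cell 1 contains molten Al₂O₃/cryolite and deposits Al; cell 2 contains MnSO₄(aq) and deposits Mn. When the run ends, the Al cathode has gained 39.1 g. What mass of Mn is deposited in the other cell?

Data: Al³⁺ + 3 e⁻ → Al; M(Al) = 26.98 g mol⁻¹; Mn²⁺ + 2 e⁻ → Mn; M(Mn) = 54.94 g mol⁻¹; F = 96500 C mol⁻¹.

119 g

n(Al) = 39.1 / 26.98 = 1.449 mol.
Since Al³⁺ + 3 e⁻ → Al, n(e⁻) passed = 3 × 1.449 = 4.348 mol.
Cells in series carry the same charge, so the same 4.348 mol of electrons passes through cell 2.
Mn²⁺ + 2 e⁻ → Mn, so n(Mn) = 4.348 / 2 = 2.174 mol.
m(Mn) = 2.174 × 54.94 = 119 g.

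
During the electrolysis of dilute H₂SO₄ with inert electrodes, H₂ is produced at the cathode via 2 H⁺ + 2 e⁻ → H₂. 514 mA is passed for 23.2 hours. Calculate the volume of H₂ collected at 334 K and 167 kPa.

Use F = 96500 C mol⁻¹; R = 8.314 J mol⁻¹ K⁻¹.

3.70 L

Q = I·t = 0.5140 A × 83520 s = 42930 C.
n(e⁻) = Q/F = 42930 / 96500 = 0.4449 mol.
2 electrons are transferred per H₂ molecule, so n(H₂) = 0.4449 / 2 = 0.2224 mol.
V = nRT/P = (0.2224 × 8.314 × 334) / (167 × 10³ Pa) = 0.00370 m³ = 3.70 L.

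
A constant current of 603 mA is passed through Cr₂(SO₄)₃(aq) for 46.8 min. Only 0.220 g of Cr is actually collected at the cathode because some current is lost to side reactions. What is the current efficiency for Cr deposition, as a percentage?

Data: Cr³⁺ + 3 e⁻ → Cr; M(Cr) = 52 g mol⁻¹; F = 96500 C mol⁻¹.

72.3 %

Q = I·t = 0.6030 × 2808.0 = 1693 C; n(e⁻) = 1693/96500 = 0.01755 mol.
Theoretical n(Cr) = n(e⁻)/3 = 0.005849 mol, i.e. m_theo = 0.005849 × 52 = 0.3041 g.
Efficiency = m_actual / m_theo = 0.220 / 0.3041 = 72.3 %.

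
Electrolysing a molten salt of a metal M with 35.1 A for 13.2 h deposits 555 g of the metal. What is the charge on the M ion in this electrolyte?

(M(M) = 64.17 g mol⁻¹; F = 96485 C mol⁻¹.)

Q = I·t = 35.10 A × 47520 s = 1668000 C, so n(e⁻) = 1668000/96485 = 17.29 mol.
n(M) deposited = 555 / 64.17 = 8.649 mol.
Electrons per atom = n(e⁻)/n(M) = 17.29 / 8.649 = 2.00 ≈ 2, so the ion is M²⁺.

+2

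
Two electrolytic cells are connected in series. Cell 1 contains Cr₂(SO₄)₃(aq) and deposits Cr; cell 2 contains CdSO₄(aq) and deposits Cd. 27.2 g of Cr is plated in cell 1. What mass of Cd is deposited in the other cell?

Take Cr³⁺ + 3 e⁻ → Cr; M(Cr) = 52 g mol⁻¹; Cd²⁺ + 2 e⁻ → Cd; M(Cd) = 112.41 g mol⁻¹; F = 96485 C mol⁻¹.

n(Cr) = 27.2 / 52 = 0.5231 mol.
Since Cr³⁺ + 3 e⁻ → Cr, n(e⁻) passed = 3 × 0.5231 = 1.569 mol.
Cells in series carry the same charge, so the same 1.569 mol of electrons passes through cell 2.
Cd²⁺ + 2 e⁻ → Cd, so n(Cd) = 1.569 / 2 = 0.7846 mol.
m(Cd) = 0.7846 × 112.41 = 88.2 g.

88.2 g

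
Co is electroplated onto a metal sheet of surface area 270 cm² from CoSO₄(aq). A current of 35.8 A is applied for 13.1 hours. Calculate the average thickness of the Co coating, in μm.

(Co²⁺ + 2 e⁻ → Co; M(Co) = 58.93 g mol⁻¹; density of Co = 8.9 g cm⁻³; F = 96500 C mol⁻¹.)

Q = I·t = 35.80 × 47160 = 1688000 C; n(e⁻) = 17.50 mol.
n(Co) = n(e⁻)/2 = 8.748 mol, so m = 8.748 × 58.93 = 515.5 g.
Volume = m/ρ = 515.5 / 8.9 = 57.92 cm³.
Thickness = V/A = 57.92 / 270 = 0.215 cm = 2150 μm.

2150 μm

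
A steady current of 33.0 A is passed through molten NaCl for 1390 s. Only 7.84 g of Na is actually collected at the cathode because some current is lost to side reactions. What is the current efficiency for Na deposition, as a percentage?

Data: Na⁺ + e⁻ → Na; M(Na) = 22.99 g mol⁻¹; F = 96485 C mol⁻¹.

Q = I·t = 33.00 × 1390.0 = 45870 C; n(e⁻) = 45870/96485 = 0.4754 mol.
Theoretical n(Na) = n(e⁻)/1 = 0.4754 mol, i.e. m_theo = 0.4754 × 22.99 = 10.93 g.
Efficiency = m_actual / m_theo = 7.84 / 10.93 = 71.7 %.

71.7 %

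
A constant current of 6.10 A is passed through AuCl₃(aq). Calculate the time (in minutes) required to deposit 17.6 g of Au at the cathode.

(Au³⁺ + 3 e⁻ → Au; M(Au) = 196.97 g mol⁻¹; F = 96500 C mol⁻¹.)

70.7 min

n(Au) = m/M = 17.6 / 196.97 = 0.08935 mol.
Each Au atom requires 3 electrons, so n(e⁻) = 3 × 0.08935 = 0.2681 mol.
Q = n(e⁻)·F = 0.2681 × 96500 = 25870 C.
t = Q/I = 25870 / 6.100 A = 4241 s = 70.7 min.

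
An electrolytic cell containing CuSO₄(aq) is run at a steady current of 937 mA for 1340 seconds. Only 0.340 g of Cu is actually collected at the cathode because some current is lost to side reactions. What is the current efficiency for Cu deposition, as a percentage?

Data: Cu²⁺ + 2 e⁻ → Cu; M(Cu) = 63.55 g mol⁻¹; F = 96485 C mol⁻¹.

Q = I·t = 0.9370 × 1340.0 = 1256 C; n(e⁻) = 1256/96485 = 0.01301 mol.
Theoretical n(Cu) = n(e⁻)/2 = 0.006507 mol, i.e. m_theo = 0.006507 × 63.55 = 0.4135 g.
Efficiency = m_actual / m_theo = 0.340 / 0.4135 = 82.2 %.

82.2 %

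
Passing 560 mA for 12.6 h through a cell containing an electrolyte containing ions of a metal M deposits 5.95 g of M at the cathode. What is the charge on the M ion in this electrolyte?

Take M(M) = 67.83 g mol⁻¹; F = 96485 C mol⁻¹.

+3

Q = I·t = 0.5600 A × 45360 s = 25400 C, so n(e⁻) = 25400/96485 = 0.2633 mol.
n(M) deposited = 5.95 / 67.83 = 0.08772 mol.
Electrons per atom = n(e⁻)/n(M) = 0.2633 / 0.08772 = 3.00 ≈ 3, so the ion is M³⁺.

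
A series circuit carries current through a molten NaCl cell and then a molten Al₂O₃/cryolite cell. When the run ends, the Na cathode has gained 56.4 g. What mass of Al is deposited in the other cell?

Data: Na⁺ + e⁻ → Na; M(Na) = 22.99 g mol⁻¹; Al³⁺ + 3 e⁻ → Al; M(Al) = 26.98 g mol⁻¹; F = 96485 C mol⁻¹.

n(Na) = 56.4 / 22.99 = 2.453 mol.
Since Na⁺ + e⁻ → Na, n(e⁻) passed = 1 × 2.453 = 2.453 mol.
Cells in series carry the same charge, so the same 2.453 mol of electrons passes through cell 2.
Al³⁺ + 3 e⁻ → Al, so n(Al) = 2.453 / 3 = 0.8177 mol.
m(Al) = 0.8177 × 26.98 = 22.1 g.

22.1 g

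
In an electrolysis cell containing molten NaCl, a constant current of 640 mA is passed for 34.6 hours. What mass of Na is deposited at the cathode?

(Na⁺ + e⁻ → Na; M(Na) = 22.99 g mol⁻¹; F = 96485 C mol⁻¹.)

Q = I·t = 0.6400 A × 124560 s = 79720 C.
n(e⁻) = Q/F = 79720 / 96485 = 0.8262 mol.
Na⁺ + e⁻ → Na, so n(Na) = n(e⁻)/1 = 0.8262 mol.
m = n·M = 0.8262 × 22.99 = 19.0 g.

19.0 g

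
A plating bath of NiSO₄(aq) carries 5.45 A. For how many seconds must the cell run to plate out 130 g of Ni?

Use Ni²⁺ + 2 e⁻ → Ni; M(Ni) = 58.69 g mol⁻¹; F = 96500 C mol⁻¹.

78400 s

n(Ni) = m/M = 130 / 58.69 = 2.215 mol.
Each Ni atom requires 2 electrons, so n(e⁻) = 2 × 2.215 = 4.430 mol.
Q = n(e⁻)·F = 4.430 × 96500 = 427500 C.
t = Q/I = 427500 / 5.450 A = 78440 s.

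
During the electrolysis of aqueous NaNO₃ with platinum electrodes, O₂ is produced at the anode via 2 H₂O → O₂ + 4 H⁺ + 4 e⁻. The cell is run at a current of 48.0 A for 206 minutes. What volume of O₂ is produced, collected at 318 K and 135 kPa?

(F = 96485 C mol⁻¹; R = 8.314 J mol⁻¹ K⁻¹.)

Q = I·t = 48.00 A × 12360 s = 593300 C.
n(e⁻) = Q/F = 593300 / 96485 = 6.149 mol.
4 electrons are transferred per O₂ molecule, so n(O₂) = 6.149 / 4 = 1.537 mol.
V = nRT/P = (1.537 × 8.314 × 318) / (135 × 10³ Pa) = 0.0301 m³ = 30.1 L.

30.1 L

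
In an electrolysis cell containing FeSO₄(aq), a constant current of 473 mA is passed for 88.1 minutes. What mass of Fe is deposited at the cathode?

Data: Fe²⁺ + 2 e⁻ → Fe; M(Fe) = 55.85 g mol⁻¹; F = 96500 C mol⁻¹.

0.724 g

Q = I·t = 0.4730 A × 5286.0 s = 2500 C.
n(e⁻) = Q/F = 2500 / 96500 = 0.02591 mol.
Fe²⁺ + 2 e⁻ → Fe, so n(Fe) = n(e⁻)/2 = 0.01295 mol.
m = n·M = 0.01295 × 55.85 = 0.724 g.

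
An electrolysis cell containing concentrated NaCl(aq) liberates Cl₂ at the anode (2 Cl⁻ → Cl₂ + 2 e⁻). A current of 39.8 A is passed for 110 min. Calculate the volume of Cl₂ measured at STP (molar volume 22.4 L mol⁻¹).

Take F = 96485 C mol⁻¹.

Q = I·t = 39.80 A × 6600.0 s = 262700 C.
n(e⁻) = Q/F = 262700 / 96485 = 2.722 mol.
2 electrons are transferred per Cl₂ molecule, so n(Cl₂) = 2.722 / 2 = 1.361 mol.
V = n × V_m = 1.361 × 22.4 = 30.5 L.

30.5 L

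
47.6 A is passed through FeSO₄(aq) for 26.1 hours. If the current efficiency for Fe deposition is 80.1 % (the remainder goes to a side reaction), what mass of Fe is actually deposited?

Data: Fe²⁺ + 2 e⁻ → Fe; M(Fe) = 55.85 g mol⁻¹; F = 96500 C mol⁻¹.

Q = I·t = 47.60 × 93960 = 4472000 C.
n(e⁻) = 4472000/96500 = 46.35 mol; theoretically n(Fe) = 46.35/2 = 23.17 mol, m_theo = 1294 g.
At 80.1 % efficiency, m_actual = 0.801 × 1294 = 1040 g.

1040 g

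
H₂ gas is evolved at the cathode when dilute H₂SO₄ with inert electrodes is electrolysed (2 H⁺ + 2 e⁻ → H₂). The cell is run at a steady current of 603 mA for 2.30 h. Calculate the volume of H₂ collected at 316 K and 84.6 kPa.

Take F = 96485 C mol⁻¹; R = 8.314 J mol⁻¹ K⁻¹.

0.803 L

Q = I·t = 0.6030 A × 8280.0 s = 4993 C.
n(e⁻) = Q/F = 4993 / 96485 = 0.05175 mol.
2 electrons are transferred per H₂ molecule, so n(H₂) = 0.05175 / 2 = 0.02587 mol.
V = nRT/P = (0.02587 × 8.314 × 316) / (84.6 × 10³ Pa) = 8.03 × 10⁻⁴ m³ = 0.803 L.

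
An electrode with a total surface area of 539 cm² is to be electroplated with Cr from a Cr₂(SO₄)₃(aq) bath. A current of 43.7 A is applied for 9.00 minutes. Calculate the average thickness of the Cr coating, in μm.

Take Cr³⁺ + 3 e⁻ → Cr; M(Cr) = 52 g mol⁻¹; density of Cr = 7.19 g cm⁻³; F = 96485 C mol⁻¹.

Q = I·t = 43.70 × 540.00 = 23600 C; n(e⁻) = 0.2446 mol.
n(Cr) = n(e⁻)/3 = 0.08153 mol, so m = 0.08153 × 52 = 4.239 g.
Volume = m/ρ = 4.239 / 7.19 = 0.5896 cm³.
Thickness = V/A = 0.5896 / 539 = 0.00109 cm = 10.9 μm.

10.9 μm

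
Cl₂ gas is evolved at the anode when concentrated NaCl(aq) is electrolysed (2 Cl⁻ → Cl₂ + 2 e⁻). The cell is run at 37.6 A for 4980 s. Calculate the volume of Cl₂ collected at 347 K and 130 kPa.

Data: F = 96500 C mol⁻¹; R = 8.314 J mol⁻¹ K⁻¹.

21.5 L

Q = I·t = 37.60 A × 4980.0 s = 187200 C.
n(e⁻) = Q/F = 187200 / 96500 = 1.940 mol.
2 electrons are transferred per Cl₂ molecule, so n(Cl₂) = 1.940 / 2 = 0.9702 mol.
V = nRT/P = (0.9702 × 8.314 × 347) / (130 × 10³ Pa) = 0.0215 m³ = 21.5 L.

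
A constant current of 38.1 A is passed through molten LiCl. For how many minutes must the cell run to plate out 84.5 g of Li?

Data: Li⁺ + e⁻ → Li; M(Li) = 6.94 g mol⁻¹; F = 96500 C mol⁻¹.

n(Li) = m/M = 84.5 / 6.94 = 12.18 mol.
Each Li atom requires 1 electron, so n(e⁻) = 1 × 12.18 = 12.18 mol.
Q = n(e⁻)·F = 12.18 × 96500 = 1175000 C.
t = Q/I = 1175000 / 38.10 A = 30840 s = 514 min.

514 min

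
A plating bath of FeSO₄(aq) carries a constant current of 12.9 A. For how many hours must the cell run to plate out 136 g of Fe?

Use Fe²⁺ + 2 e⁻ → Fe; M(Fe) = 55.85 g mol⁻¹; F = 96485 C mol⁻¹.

10.1 h

n(Fe) = m/M = 136 / 55.85 = 2.435 mol.
Each Fe atom requires 2 electrons, so n(e⁻) = 2 × 2.435 = 4.870 mol.
Q = n(e⁻)·F = 4.870 × 96485 = 469900 C.
t = Q/I = 469900 / 12.90 A = 36430 s = 10.1 h.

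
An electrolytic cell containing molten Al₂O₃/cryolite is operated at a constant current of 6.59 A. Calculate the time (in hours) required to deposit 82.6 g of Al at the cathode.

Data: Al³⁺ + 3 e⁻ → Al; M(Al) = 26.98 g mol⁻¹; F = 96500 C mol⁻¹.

37.4 h

n(Al) = m/M = 82.6 / 26.98 = 3.062 mol.
Each Al atom requires 3 electrons, so n(e⁻) = 3 × 3.062 = 9.185 mol.
Q = n(e⁻)·F = 9.185 × 96500 = 886300 C.
t = Q/I = 886300 / 6.590 A = 134500 s = 37.4 h.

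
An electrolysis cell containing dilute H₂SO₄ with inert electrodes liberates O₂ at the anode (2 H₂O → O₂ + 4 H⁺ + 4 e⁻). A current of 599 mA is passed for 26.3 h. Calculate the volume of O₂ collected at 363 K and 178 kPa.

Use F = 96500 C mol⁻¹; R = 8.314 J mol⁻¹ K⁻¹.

2.49 L

Q = I·t = 0.5990 A × 94680 s = 56710 C.
n(e⁻) = Q/F = 56710 / 96500 = 0.5877 mol.
4 electrons are transferred per O₂ molecule, so n(O₂) = 0.5877 / 4 = 0.1469 mol.
V = nRT/P = (0.1469 × 8.314 × 363) / (178 × 10³ Pa) = 0.00249 m³ = 2.49 L.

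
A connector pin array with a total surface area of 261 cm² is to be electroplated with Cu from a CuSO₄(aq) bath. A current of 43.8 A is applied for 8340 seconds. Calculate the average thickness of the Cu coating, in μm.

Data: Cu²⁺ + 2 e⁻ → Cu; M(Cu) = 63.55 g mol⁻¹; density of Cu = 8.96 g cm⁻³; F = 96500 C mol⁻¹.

514 μm

Q = I·t = 43.80 × 8340.0 = 365300 C; n(e⁻) = 3.785 mol.
n(Cu) = n(e⁻)/2 = 1.893 mol, so m = 1.893 × 63.55 = 120.3 g.
Volume = m/ρ = 120.3 / 8.96 = 13.42 cm³.
Thickness = V/A = 13.42 / 261 = 0.0514 cm = 514 μm.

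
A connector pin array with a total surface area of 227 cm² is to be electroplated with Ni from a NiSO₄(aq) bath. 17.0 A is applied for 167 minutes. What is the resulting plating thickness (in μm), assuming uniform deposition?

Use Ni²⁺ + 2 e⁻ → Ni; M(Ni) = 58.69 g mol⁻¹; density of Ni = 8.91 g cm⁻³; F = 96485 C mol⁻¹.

Q = I·t = 17.00 × 10020 = 170300 C; n(e⁻) = 1.765 mol.
n(Ni) = n(e⁻)/2 = 0.8827 mol, so m = 0.8827 × 58.69 = 51.81 g.
Volume = m/ρ = 51.81 / 8.91 = 5.815 cm³.
Thickness = V/A = 5.815 / 227 = 0.0256 cm = 256 μm.

256 μm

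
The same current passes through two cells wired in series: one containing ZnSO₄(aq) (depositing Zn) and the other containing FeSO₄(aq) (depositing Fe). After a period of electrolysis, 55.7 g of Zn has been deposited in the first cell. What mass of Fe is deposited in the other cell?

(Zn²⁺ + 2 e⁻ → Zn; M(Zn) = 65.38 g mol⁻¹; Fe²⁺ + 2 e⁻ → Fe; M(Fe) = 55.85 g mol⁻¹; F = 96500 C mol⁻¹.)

47.6 g

n(Zn) = 55.7 / 65.38 = 0.8519 mol.
Since Zn²⁺ + 2 e⁻ → Zn, n(e⁻) passed = 2 × 0.8519 = 1.704 mol.
Cells in series carry the same charge, so the same 1.704 mol of electrons passes through cell 2.
Fe²⁺ + 2 e⁻ → Fe, so n(Fe) = 1.704 / 2 = 0.8519 mol.
m(Fe) = 0.8519 × 55.85 = 47.6 g.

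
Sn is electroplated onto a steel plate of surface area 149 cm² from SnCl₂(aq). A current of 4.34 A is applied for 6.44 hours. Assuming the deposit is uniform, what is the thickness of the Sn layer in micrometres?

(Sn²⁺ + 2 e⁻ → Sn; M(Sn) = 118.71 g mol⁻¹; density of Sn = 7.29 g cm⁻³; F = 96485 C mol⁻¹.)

570 μm

Q = I·t = 4.340 × 23184 = 100600 C; n(e⁻) = 1.043 mol.
n(Sn) = n(e⁻)/2 = 0.5214 mol, so m = 0.5214 × 118.71 = 61.90 g.
Volume = m/ρ = 61.90 / 7.29 = 8.491 cm³.
Thickness = V/A = 8.491 / 149 = 0.0570 cm = 570 μm.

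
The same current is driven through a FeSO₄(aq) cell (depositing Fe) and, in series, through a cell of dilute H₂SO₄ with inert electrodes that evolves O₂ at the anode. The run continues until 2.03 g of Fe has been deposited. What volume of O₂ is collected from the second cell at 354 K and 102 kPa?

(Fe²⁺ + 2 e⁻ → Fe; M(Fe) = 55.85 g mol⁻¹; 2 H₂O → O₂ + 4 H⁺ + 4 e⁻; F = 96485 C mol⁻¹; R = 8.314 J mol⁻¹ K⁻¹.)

0.524 L

n(Fe) = 2.03 / 55.85 = 0.03635 mol, so n(e⁻) = 2 × 0.03635 = 0.07269 mol.
The cells are in series, so the same 0.07269 mol of electrons passes through the second cell.
2 H₂O → O₂ + 4 H⁺ + 4 e⁻ — 4 mol e⁻ per mol O₂, so n(O₂) = 0.07269/4 = 0.01817 mol.
V = nRT/P = (0.01817 × 8.314 × 354) / (102 × 10³) = 5.24 × 10⁻⁴ m³ = 0.524 L.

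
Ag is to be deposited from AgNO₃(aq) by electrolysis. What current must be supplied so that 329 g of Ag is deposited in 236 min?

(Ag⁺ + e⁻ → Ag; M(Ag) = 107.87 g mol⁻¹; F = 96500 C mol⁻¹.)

20.8 A

n(Ag) = 329 / 107.87 = 3.050 mol.
n(e⁻) = 1 × 3.050 = 3.050 mol.
Q = n(e⁻)·F = 3.050 × 96500 = 294300 C.
I = Q/t = 294300 / 14160 s = 20.8 A.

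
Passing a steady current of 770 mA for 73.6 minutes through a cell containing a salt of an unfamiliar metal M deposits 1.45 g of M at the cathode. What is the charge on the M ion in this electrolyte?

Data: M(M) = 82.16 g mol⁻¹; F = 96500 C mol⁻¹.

Q = I·t = 0.7700 A × 4416.0 s = 3400 C, so n(e⁻) = 3400/96500 = 0.03524 mol.
n(M) deposited = 1.45 / 82.16 = 0.01765 mol.
Electrons per atom = n(e⁻)/n(M) = 0.03524 / 0.01765 = 2.00 ≈ 2, so the ion is M²⁺.

+2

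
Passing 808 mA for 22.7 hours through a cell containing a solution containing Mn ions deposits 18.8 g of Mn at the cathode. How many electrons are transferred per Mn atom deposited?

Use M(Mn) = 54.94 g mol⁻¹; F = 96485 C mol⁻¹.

Q = I·t = 0.8080 A × 81720 s = 66030 C, so n(e⁻) = 66030/96485 = 0.6844 mol.
n(Mn) deposited = 18.8 / 54.94 = 0.3422 mol.
Electrons per atom = n(e⁻)/n(Mn) = 0.6844 / 0.3422 = 2.00 ≈ 2, so the ion is Mn²⁺.

2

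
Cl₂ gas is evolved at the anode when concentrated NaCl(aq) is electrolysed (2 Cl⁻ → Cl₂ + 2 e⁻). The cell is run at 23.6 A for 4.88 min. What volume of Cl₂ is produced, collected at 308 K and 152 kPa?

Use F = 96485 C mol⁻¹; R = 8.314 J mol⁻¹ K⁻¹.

0.603 L

Q = I·t = 23.60 A × 292.80 s = 6910 C.
n(e⁻) = Q/F = 6910 / 96485 = 0.07162 mol.
2 electrons are transferred per Cl₂ molecule, so n(Cl₂) = 0.07162 / 2 = 0.03581 mol.
V = nRT/P = (0.03581 × 8.314 × 308) / (152 × 10³ Pa) = 6.03 × 10⁻⁴ m³ = 0.603 L.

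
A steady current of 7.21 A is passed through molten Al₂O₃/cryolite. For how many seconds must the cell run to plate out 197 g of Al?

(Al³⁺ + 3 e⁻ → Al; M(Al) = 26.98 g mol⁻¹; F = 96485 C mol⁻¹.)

2.93 × 10⁵ s

n(Al) = m/M = 197 / 26.98 = 7.302 mol.
Each Al atom requires 3 electrons, so n(e⁻) = 3 × 7.302 = 21.91 mol.
Q = n(e⁻)·F = 21.91 × 96485 = 2114000 C.
t = Q/I = 2114000 / 7.210 A = 293100 s.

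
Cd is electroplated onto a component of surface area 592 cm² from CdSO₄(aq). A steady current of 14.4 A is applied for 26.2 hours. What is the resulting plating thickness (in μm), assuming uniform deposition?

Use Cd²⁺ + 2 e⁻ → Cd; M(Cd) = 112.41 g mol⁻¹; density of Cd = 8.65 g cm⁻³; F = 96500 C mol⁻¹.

1540 μm

Q = I·t = 14.40 × 94320 = 1358000 C; n(e⁻) = 14.07 mol.
n(Cd) = n(e⁻)/2 = 7.037 mol, so m = 7.037 × 112.41 = 791.1 g.
Volume = m/ρ = 791.1 / 8.65 = 91.45 cm³.
Thickness = V/A = 91.45 / 592 = 0.154 cm = 1540 μm.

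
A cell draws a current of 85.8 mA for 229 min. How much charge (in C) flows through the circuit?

Q = I·t = 0.08580 A × 13740 s = 1180 C.

1180 C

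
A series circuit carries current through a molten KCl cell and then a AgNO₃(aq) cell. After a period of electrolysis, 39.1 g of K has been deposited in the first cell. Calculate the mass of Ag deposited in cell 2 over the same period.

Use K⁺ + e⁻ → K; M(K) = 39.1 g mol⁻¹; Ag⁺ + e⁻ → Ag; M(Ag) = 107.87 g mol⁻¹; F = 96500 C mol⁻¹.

n(K) = 39.1 / 39.1 = 1.000 mol.
Since K⁺ + e⁻ → K, n(e⁻) passed = 1 × 1.000 = 1.000 mol.
Cells in series carry the same charge, so the same 1.000 mol of electrons passes through cell 2.
Ag⁺ + e⁻ → Ag, so n(Ag) = 1.000 / 1 = 1.000 mol.
m(Ag) = 1.000 × 107.87 = 108 g.

108 g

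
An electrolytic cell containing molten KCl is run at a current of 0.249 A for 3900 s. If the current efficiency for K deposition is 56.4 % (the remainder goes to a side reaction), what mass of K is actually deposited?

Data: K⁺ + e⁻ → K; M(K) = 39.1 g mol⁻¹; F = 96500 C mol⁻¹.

Q = I·t = 0.2490 × 3900.0 = 971.1 C.
n(e⁻) = 971.1/96500 = 0.01006 mol; theoretically n(K) = 0.01006/1 = 0.01006 mol, m_theo = 0.3935 g.
At 56.4 % efficiency, m_actual = 0.564 × 0.3935 = 0.222 g.

0.222 g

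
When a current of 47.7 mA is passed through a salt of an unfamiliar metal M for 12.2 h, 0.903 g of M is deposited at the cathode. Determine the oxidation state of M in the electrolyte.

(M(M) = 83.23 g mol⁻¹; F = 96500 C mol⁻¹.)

Q = I·t = 0.04770 A × 43920 s = 2095 C, so n(e⁻) = 2095/96500 = 0.02171 mol.
n(M) deposited = 0.903 / 83.23 = 0.01085 mol.
Electrons per atom = n(e⁻)/n(M) = 0.02171 / 0.01085 = 2.00 ≈ 2, so the ion is M²⁺.

+2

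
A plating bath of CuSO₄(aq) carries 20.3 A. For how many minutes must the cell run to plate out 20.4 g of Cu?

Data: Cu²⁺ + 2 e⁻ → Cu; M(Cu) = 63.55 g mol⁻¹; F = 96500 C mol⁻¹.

50.9 min

n(Cu) = m/M = 20.4 / 63.55 = 0.3210 mol.
Each Cu atom requires 2 electrons, so n(e⁻) = 2 × 0.3210 = 0.6420 mol.
Q = n(e⁻)·F = 0.6420 × 96500 = 61950 C.
t = Q/I = 61950 / 20.30 A = 3052 s = 50.9 min.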